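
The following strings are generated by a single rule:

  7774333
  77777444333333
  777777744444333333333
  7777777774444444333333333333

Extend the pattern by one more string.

77777777777444444444333333333333333

The n-th term is 2n+1 7's then 2n-1 4's then 3n 3's (n = 1, 2, …).
At n = 5 the blocks have lengths 11, 9, 15.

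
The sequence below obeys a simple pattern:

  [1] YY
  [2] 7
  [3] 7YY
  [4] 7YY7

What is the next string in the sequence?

Each term (from the third on) is the previous term followed by the one before it: term 3 = 7·YY = 7YY.
Continuing: 7YY7 · 7YY gives term 5.

7YY77YY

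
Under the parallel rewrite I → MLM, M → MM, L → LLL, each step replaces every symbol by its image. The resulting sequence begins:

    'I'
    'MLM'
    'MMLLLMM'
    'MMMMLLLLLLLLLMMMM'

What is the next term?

MMMMMMMMLLLLLLLLLLLLLLLLLLLLLLLLLLLMMMMMMMM

φ(MMMMLLLLLLLLLMMMM) expands symbol-by-symbol to MM MM MM MM LLL LLL LLL LLL LLL LLL LLL LLL LLL MM MM MM MM; joining the 17 pieces gives the next term.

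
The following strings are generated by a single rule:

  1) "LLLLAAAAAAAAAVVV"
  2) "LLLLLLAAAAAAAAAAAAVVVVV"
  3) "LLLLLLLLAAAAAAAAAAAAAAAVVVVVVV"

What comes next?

LLLLLLLLLLAAAAAAAAAAAAAAAAAAVVVVVVVVV

Term n consists of 2n L's, followed by 3n+3 A's, followed by 2n-1 V's, where the shown terms are n = 2, 3, 4.
For the next term, n = 5, so the run lengths are 10, 18, 9.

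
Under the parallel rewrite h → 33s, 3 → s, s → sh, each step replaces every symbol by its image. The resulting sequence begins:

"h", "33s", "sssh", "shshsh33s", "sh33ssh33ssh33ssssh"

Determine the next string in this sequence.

sh33sssshsh33sssshsh33sssshshshsh33s

Applying the rule to each of the 19 symbols of sh33ssh33ssh33ssssh gives the pieces sh 33s s s sh sh 33s s s sh sh 33s s s sh sh sh sh 33s, which concatenate to the answer.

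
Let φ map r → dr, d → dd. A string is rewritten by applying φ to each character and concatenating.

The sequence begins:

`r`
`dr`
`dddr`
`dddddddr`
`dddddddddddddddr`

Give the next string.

φ(dddddddddddddddr) expands symbol-by-symbol to dd dd dd dd dd dd dd dd dd dd dd dd dd dd dd dr; joining the 16 pieces gives the next term.

dddddddddddddddddddddddddddddddr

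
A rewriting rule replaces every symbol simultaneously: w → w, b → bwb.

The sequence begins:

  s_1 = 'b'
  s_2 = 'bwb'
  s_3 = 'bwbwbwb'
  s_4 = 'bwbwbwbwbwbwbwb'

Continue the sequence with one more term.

Rewriting the 15 symbols of bwbwbwbwbwbwbwb one by one yields bwb w bwb w bwb w bwb w bwb w bwb w bwb w bwb; concatenated:

bwbwbwbwbwbwbwbwbwbwbwbwbwbwbwb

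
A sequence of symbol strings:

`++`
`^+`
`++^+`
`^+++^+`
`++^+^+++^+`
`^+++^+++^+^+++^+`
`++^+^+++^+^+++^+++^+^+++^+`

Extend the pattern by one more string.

This is a Fibonacci-style word recurrence s(k) = s(k−2)·s(k−1): e.g. ++·^+ = ++^+.
So term 8 is ^+++^+++^+^+++^+·++^+^+++^+^+++^+++^+^+++^+.

^+++^+++^+^+++^+++^+^+++^+^+++^+++^+^+++^+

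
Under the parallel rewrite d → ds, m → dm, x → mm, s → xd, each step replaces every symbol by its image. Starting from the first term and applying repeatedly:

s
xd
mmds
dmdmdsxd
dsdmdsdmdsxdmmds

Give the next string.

dsxddsdmdsxddsdmdsxdmmdsdmdmdsxd

φ(dsdmdsdmdsxdmmds) expands symbol-by-symbol to ds xd ds dm ds xd ds dm ds xd mm ds dm dm ds xd; joining the 16 pieces gives the next term.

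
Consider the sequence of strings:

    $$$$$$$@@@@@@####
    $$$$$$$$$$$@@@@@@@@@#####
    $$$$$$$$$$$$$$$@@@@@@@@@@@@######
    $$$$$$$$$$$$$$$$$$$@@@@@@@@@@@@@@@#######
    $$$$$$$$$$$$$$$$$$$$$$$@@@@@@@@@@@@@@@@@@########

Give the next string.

The n-th term is 4n+3 $'s then 3n+3 @'s then n+3 #'s (n = 1, 2, …).
At n = 6 the blocks have lengths 27, 21, 9.

$$$$$$$$$$$$$$$$$$$$$$$$$$$@@@@@@@@@@@@@@@@@@@@@#########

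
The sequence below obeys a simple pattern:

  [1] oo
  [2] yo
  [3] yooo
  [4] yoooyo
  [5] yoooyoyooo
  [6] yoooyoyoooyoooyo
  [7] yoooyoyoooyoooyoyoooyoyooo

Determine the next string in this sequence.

yoooyoyoooyoooyoyoooyoyoooyoooyoyoooyoooyo

From term 3 onward, concatenate the last term with the second-to-last: yo·oo = yooo, yooo·yo = yoooyo, …
So term 8 is yoooyoyoooyoooyoyoooyoyooo·yoooyoyoooyoooyo.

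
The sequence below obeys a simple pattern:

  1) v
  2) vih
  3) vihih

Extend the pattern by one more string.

The strings grow by a fixed suffix ih each time.
One more step from vihih gives the answer.

vihihih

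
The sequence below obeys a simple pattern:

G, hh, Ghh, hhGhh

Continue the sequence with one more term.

GhhhhGhh

Each term (from the third on) is the two preceding terms concatenated in order: term 3 = G·hh = Ghh.
The next term joins Ghh and hhGhh.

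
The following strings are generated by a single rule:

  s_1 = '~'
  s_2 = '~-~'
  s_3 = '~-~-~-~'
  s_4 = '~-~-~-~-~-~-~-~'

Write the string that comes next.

Every step duplicates the string with '-' between the halves.
One more doubling of ~-~-~-~-~-~-~-~ gives the answer.

~-~-~-~-~-~-~-~-~-~-~-~-~-~-~-~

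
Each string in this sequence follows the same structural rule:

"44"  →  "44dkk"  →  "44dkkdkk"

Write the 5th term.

44dkkdkkdkkdkk

Each term is the previous one with dkk appended.
From 44dkkdkk, 2 further steps: 44dkkdkk → 44dkkdkkdkk → (answer).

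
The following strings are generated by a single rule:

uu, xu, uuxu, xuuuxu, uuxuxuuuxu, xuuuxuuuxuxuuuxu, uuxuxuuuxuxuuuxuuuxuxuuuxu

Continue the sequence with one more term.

Each term (from the third on) is the two preceding terms concatenated in order: term 3 = uu·xu = uuxu.
Continuing: xuuuxuuuxuxuuuxu · uuxuxuuuxuxuuuxuuuxuxuuuxu gives term 8.

xuuuxuuuxuxuuuxuuuxuxuuuxuxuuuxuuuxuxuuuxu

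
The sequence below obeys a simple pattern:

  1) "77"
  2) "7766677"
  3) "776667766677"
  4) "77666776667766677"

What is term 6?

Each term is the previous one with 77666 prepended.
From 77666776667766677, 2 further steps: 77666776667766677 → 7766677666776667766677 → (answer).

776667766677666776667766677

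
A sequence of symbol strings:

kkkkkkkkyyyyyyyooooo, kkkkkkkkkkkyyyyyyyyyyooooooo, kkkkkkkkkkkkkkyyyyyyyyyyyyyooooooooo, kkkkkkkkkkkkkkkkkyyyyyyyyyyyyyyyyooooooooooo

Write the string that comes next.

kkkkkkkkkkkkkkkkkkkkyyyyyyyyyyyyyyyyyyyooooooooooooo

Term n consists of 3n+2 k's, followed by 3n+1 y's, followed by 2n+1 o's, where the shown terms are n = 2, 3, 4, 5.
Setting n = 6 gives 20, 19, 13 characters in each block.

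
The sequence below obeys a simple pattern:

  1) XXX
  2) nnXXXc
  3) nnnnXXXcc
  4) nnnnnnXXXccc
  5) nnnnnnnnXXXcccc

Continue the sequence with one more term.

nnnnnnnnnnXXXccccc

Each term wraps the previous one in nn on the left and c on the right.
So the next term is nn·nnnnnnnnXXXcccc·c.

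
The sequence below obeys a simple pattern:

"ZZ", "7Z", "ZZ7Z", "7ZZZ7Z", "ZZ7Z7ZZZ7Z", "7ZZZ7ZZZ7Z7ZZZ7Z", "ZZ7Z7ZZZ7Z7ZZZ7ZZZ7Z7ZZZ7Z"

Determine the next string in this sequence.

7ZZZ7ZZZ7Z7ZZZ7ZZZ7Z7ZZZ7Z7ZZZ7ZZZ7Z7ZZZ7Z

This is a Fibonacci-style word recurrence s(k) = s(k−2)·s(k−1): e.g. ZZ·7Z = ZZ7Z.
Continuing: 7ZZZ7ZZZ7Z7ZZZ7Z · ZZ7Z7ZZZ7Z7ZZZ7ZZZ7Z7ZZZ7Z gives term 8.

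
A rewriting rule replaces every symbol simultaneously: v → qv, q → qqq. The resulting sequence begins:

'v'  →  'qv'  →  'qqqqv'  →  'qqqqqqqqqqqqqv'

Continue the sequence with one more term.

Rewriting the 14 symbols of qqqqqqqqqqqqqv one by one yields qqq qqq qqq qqq qqq qqq qqq qqq qqq qqq qqq qqq qqq qv; concatenated:

qqqqqqqqqqqqqqqqqqqqqqqqqqqqqqqqqqqqqqqqv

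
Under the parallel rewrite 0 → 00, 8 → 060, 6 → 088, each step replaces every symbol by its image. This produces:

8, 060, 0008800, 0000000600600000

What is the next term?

Rewriting the 16 symbols of 0000000600600000 one by one yields 00 00 00 00 00 00 00 088 00 00 088 00 00 00 00 00; concatenated:

0000000000000008800000880000000000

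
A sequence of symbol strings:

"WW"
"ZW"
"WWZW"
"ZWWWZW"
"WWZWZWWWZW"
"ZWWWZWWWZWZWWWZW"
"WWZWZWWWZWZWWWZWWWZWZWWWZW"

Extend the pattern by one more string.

ZWWWZWWWZWZWWWZWWWZWZWWWZWZWWWZWWWZWZWWWZW

Each term (from the third on) is the two preceding terms concatenated in order: term 3 = WW·ZW = WWZW.
Continuing: ZWWWZWWWZWZWWWZW · WWZWZWWWZWZWWWZWWWZWZWWWZW gives term 8.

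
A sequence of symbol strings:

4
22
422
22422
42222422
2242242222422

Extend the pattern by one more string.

422224222242242222422

Each term (from the third on) is the two preceding terms concatenated in order: term 3 = 4·22 = 422.
The next term joins 42222422 and 2242242222422.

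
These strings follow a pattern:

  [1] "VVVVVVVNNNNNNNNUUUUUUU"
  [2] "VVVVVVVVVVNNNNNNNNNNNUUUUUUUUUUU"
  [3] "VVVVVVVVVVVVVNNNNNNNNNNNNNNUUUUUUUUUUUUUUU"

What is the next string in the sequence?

Reading off run lengths: V runs 7, 10, 13; N runs 8, 11, 14; U runs 7, 11, 15 — each is linear in n, where the shown terms are n = 2, 3, 4.
For the next term, n = 5, so the run lengths are 16, 17, 19.

VVVVVVVVVVVVVVVVNNNNNNNNNNNNNNNNNUUUUUUUUUUUUUUUUUUU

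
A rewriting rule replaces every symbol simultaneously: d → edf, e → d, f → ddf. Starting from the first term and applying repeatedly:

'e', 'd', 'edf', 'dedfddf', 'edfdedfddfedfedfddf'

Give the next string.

Applying the rule to each of the 19 symbols of edfdedfddfedfedfddf gives the pieces d edf ddf edf d edf ddf edf edf ddf d edf ddf d edf ddf edf edf ddf, which concatenate to the answer.

dedfddfedfdedfddfedfedfddfdedfddfdedfddfedfedfddf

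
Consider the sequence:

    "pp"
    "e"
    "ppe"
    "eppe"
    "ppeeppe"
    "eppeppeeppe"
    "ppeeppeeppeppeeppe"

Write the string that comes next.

From term 3 onward, concatenate the second-to-last term with the last: pp·e = ppe, e·ppe = eppe, …
So term 8 is eppeppeeppe·ppeeppeeppeppeeppe.

eppeppeeppeppeeppeeppeppeeppe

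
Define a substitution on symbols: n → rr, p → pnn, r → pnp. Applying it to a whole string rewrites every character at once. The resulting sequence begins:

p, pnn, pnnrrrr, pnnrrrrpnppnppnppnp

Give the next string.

Replace each of the 19 characters of pnnrrrrpnppnppnppnp in place — pnn rr rr pnp pnp pnp pnp pnn rr pnn pnn rr pnn pnn rr pnn pnn rr pnn — and concatenate.

pnnrrrrpnppnppnppnppnnrrpnnpnnrrpnnpnnrrpnnpnnrrpnn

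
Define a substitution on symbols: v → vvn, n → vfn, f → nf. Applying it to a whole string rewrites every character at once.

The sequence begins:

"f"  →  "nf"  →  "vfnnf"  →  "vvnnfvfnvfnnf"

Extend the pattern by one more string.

Rewriting the 13 symbols of vvnnfvfnvfnnf one by one yields vvn vvn vfn vfn nf vvn nf vfn vvn nf vfn vfn nf; concatenated:

vvnvvnvfnvfnnfvvnnfvfnvvnnfvfnvfnnf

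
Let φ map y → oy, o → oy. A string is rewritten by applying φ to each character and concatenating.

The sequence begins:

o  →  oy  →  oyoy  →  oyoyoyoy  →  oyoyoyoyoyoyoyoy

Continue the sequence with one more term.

Rewriting the 16 symbols of oyoyoyoyoyoyoyoy one by one yields oy oy oy oy oy oy oy oy oy oy oy oy oy oy oy oy; concatenated:

oyoyoyoyoyoyoyoyoyoyoyoyoyoyoyoy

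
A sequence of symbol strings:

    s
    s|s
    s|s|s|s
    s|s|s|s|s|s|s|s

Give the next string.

Each string is two copies of the previous one joined by '|'.
Doubling s|s|s|s|s|s|s|s with '|' between the halves:

s|s|s|s|s|s|s|s|s|s|s|s|s|s|s|s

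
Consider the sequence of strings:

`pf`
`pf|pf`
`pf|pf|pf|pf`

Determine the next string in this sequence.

Every step duplicates the string with '|' between the halves.
Doubling pf|pf|pf|pf with '|' between the halves:

pf|pf|pf|pf|pf|pf|pf|pf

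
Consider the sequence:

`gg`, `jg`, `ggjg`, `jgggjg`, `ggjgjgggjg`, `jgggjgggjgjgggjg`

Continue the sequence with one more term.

Each term (from the third on) is the two preceding terms concatenated in order: term 3 = gg·jg = ggjg.
Continuing: ggjgjgggjg · jgggjgggjgjgggjg gives term 7.

ggjgjgggjgjgggjgggjgjgggjg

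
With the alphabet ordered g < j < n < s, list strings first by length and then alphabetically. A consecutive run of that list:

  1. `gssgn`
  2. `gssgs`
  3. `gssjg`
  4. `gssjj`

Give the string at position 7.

Stepping forward 3 times from gssjj: gssjj → gssjn → gssjs, then the target.

gssng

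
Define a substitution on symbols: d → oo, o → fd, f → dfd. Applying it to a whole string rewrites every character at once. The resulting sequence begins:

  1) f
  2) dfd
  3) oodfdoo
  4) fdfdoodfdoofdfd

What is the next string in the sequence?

dfdoodfdoofdfdoodfdoofdfddfdoodfdoo

Applying the rule to each of the 15 symbols of fdfdoodfdoofdfd gives the pieces dfd oo dfd oo fd fd oo dfd oo fd fd dfd oo dfd oo, which concatenate to the answer.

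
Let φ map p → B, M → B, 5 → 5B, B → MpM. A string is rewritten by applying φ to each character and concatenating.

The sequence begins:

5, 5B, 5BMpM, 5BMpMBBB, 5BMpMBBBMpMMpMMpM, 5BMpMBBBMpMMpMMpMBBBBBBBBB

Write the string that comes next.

Replace each of the 26 characters of 5BMpMBBBMpMMpMMpMBBBBBBBBB in place — 5B MpM B B B MpM MpM MpM B B B B B B B B B MpM MpM MpM MpM MpM MpM MpM MpM MpM — and concatenate.

5BMpMBBBMpMMpMMpMBBBBBBBBBMpMMpMMpMMpMMpMMpMMpMMpMMpM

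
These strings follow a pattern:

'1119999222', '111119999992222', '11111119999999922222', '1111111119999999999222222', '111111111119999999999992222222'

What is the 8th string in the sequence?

Each string has the form 1^{2n+1} 9^{2n+2} 2^{n+2} (n = 1, 2, …).
For term 8, n = 8, so the run lengths are 17, 18, 10.

111111111111111119999999999999999992222222222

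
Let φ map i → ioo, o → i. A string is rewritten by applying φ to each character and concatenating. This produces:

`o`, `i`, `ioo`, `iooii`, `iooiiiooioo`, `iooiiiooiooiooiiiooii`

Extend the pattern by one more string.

Rewriting the 21 symbols of iooiiiooiooiooiiiooii one by one yields ioo i i ioo ioo ioo i i ioo i i ioo i i ioo ioo ioo i i ioo ioo; concatenated:

iooiiiooiooiooiiiooiiiooiiiooiooiooiiiooioo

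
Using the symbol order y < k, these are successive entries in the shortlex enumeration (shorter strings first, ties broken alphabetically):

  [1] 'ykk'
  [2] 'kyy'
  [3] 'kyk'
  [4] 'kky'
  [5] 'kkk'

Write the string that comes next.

yyyy

kkk is the last string of length 3, so the next is the first of length 4: y repeated 4 times.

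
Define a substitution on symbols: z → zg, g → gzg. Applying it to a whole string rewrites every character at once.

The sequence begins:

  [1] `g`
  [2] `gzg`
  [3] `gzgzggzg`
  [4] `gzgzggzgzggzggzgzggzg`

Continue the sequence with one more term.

gzgzggzgzggzggzgzggzgzggzggzgzggzggzgzggzgzggzggzgzggzg

Replace each of the 21 characters of gzgzggzgzggzggzgzggzg in place — gzg zg gzg zg gzg gzg zg gzg zg gzg gzg zg gzg gzg zg gzg zg gzg gzg zg gzg — and concatenate.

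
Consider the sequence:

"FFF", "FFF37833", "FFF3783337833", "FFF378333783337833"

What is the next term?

FFF37833378333783337833

The strings grow by a fixed suffix 37833 each time.
One more step from FFF378333783337833 gives the answer.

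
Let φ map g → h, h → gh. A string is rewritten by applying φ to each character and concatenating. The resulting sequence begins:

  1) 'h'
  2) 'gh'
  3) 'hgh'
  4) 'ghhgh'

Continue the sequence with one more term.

Apply φ to ghhgh symbol by symbol: g→h, h→gh, h→gh, g→h, h→gh; joined: h gh gh h gh.

hghghhgh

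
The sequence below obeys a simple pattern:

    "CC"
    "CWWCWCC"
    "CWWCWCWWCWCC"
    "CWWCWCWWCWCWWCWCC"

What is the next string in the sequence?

Every step adds CWWCW at the front: s(k+1) = CWWCW·s(k).
Applying this once more to CWWCWCWWCWCWWCWCC:

CWWCWCWWCWCWWCWCWWCWCC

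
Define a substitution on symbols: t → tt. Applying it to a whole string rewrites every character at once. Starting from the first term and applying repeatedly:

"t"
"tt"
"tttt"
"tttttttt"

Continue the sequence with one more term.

Expanding tttttttt: t→tt, t→tt, t→tt, t→tt, t→tt, t→tt, t→tt, t→tt. Concatenated: tt tt tt tt tt tt tt tt.

tttttttttttttttt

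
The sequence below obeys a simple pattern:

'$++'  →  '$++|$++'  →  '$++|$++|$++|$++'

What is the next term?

s(k+1) = s(k)·|·s(k) — each term doubles the last with '|' between the halves.
Doubling $++|$++|$++|$++ with '|' between the halves:

$++|$++|$++|$++|$++|$++|$++|$++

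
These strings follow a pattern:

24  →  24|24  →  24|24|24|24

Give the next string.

Every step duplicates the string with '|' between the halves.
One more doubling of 24|24|24|24 gives the answer.

24|24|24|24|24|24|24|24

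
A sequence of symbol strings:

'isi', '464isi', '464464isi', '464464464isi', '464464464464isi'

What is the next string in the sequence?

The strings grow by a fixed prefix 464 each time.
One more step from 464464464464isi gives the answer.

464464464464464isi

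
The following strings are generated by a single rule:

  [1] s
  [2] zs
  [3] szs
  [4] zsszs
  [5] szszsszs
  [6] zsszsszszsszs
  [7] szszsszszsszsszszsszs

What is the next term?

From term 3 onward, concatenate the second-to-last term with the last: s·zs = szs, zs·szs = zsszs, …
The next term joins zsszsszszsszs and szszsszszsszsszszsszs.

zsszsszszsszsszszsszszsszsszszsszs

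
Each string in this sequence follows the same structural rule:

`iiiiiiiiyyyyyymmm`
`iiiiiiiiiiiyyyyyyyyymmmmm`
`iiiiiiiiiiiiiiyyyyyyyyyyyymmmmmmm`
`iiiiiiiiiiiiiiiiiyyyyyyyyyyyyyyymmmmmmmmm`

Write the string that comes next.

iiiiiiiiiiiiiiiiiiiiyyyyyyyyyyyyyyyyyymmmmmmmmmmm

Each string has the form i^{3n+2} y^{3n} m^{2n-1}, where the shown terms are n = 2, 3, 4, 5.
Setting n = 6 gives 20, 18, 11 characters in each block.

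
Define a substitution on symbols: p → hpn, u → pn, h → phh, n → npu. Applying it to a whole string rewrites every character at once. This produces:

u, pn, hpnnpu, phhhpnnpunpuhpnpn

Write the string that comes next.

hpnphhphhphhhpnnpunpuhpnpnnpuhpnpnphhhpnnpuhpnnpu

φ(phhhpnnpunpuhpnpn) expands symbol-by-symbol to hpn phh phh phh hpn npu npu hpn pn npu hpn pn phh hpn npu hpn npu; joining the 17 pieces gives the next term.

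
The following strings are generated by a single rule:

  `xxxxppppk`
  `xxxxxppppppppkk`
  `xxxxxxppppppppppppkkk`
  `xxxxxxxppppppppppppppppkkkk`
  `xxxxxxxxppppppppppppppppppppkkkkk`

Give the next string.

The n-th term is n+3 x's then 4n p's then n k's (n = 1, 2, …).
Setting n = 6 gives 9, 24, 6 characters in each block.

xxxxxxxxxppppppppppppppppppppppppkkkkkk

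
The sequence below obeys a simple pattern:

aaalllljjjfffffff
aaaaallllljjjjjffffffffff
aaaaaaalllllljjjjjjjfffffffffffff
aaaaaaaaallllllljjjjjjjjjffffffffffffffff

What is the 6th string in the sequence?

aaaaaaaaaaaaallllllllljjjjjjjjjjjjjffffffffffffffffffffff

Term n consists of 2n-1 a's, followed by n+2 l's, followed by 2n-1 j's, followed by 3n+1 f's, where the shown terms are n = 2, 3, 4, 5.
At n = 7 the blocks have lengths 13, 9, 13, 22.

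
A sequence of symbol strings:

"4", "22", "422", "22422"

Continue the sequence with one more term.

Each term (from the third on) is the two preceding terms concatenated in order: term 3 = 4·22 = 422.
Continuing: 422 · 22422 gives term 5.

42222422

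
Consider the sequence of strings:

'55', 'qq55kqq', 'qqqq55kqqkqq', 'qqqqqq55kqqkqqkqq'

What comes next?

s(k+1) = qq·s(k)·kqq, so each term gains qq as a prefix and kqq as a suffix.
So the next term is qq·qqqqqq55kqqkqqkqq·kqq.

qqqqqqqq55kqqkqqkqqkqq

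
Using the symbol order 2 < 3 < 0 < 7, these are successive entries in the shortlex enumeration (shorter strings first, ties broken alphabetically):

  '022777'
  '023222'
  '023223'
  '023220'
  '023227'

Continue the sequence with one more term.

023232

The successor of 023227 increments the rightmost position that isn't already 7 and resets every position after it to 2.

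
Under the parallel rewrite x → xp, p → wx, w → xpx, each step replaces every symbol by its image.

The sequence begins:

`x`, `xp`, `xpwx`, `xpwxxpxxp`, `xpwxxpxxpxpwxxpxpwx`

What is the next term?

xpwxxpxxpxpwxxpxpwxxpwxxpxxpxpwxxpwxxpxxp

Applying the rule to each of the 19 symbols of xpwxxpxxpxpwxxpxpwx gives the pieces xp wx xpx xp xp wx xp xp wx xp wx xpx xp xp wx xp wx xpx xp, which concatenate to the answer.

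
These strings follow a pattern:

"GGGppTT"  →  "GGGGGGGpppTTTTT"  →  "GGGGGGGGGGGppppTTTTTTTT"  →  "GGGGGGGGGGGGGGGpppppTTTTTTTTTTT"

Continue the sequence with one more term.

Each string has the form G^{4n-1} p^{n+1} T^{3n-1} (n = 1, 2, …).
Setting n = 5 gives 19, 6, 14 characters in each block.

GGGGGGGGGGGGGGGGGGGppppppTTTTTTTTTTTTTT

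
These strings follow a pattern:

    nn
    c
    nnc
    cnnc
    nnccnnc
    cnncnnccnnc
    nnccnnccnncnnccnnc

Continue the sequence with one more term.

cnncnnccnncnnccnnccnncnnccnnc

Each term (from the third on) is the two preceding terms concatenated in order: term 3 = nn·c = nnc.
Continuing: cnncnnccnnc · nnccnnccnncnnccnnc gives term 8.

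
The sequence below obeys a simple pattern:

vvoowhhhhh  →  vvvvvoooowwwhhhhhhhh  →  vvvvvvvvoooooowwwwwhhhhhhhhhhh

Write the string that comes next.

vvvvvvvvvvvoooooooowwwwwwwhhhhhhhhhhhhhh

Reading off run lengths: v runs 2, 5, 8; o runs 2, 4, 6; w runs 1, 3, 5; h runs 5, 8, 11 — each is linear in n (n = 1, 2, …).
Setting n = 4 gives 11, 8, 7, 14 characters in each block.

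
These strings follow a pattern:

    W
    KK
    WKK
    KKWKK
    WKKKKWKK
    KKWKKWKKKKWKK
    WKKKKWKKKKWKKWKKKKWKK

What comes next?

KKWKKWKKKKWKKWKKKKWKKKKWKKWKKKKWKK

This is a Fibonacci-style word recurrence s(k) = s(k−2)·s(k−1): e.g. W·KK = WKK.
The next term joins KKWKKWKKKKWKK and WKKKKWKKKKWKKWKKKKWKK.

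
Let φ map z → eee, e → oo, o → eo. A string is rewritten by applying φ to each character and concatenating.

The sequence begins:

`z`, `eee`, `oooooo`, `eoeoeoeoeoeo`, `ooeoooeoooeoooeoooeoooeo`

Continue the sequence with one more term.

eoeoooeoeoeoooeoeoeoooeoeoeoooeoeoeoooeoeoeoooeo

Applying the rule to each of the 24 symbols of ooeoooeoooeoooeoooeoooeo gives the pieces eo eo oo eo eo eo oo eo eo eo oo eo eo eo oo eo eo eo oo eo eo eo oo eo, which concatenate to the answer.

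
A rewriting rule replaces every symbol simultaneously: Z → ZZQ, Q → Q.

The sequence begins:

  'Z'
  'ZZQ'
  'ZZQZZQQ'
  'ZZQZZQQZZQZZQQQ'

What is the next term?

Rewriting the 15 symbols of ZZQZZQQZZQZZQQQ one by one yields ZZQ ZZQ Q ZZQ ZZQ Q Q ZZQ ZZQ Q ZZQ ZZQ Q Q Q; concatenated:

ZZQZZQQZZQZZQQQZZQZZQQZZQZZQQQQ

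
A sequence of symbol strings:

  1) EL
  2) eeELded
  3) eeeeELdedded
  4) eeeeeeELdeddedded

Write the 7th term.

eeeeeeeeeeeeELdeddeddeddeddedded

Each term wraps the previous one in ee on the left and ded on the right.
From eeeeeeELdeddedded, 3 further steps: eeeeeeELdeddedded → eeeeeeeeELdeddeddedded → eeeeeeeeeeELdeddeddeddedded → (answer).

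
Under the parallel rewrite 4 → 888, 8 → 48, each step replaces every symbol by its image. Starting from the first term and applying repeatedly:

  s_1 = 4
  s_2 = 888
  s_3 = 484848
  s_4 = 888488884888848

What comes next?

Applying the rule to each of the 15 symbols of 888488884888848 gives the pieces 48 48 48 888 48 48 48 48 888 48 48 48 48 888 48, which concatenate to the answer.

484848888484848488884848484888848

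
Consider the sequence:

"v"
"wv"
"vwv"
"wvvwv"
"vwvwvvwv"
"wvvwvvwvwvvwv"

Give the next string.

vwvwvvwvwvvwvvwvwvvwv

This is a Fibonacci-style word recurrence s(k) = s(k−2)·s(k−1): e.g. v·wv = vwv.
Continuing: vwvwvvwv · wvvwvvwvwvvwv gives term 7.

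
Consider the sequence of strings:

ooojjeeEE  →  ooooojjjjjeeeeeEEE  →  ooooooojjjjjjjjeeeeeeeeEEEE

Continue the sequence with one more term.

ooooooooojjjjjjjjjjjeeeeeeeeeeeEEEEE

Term n consists of 2n+1 o's, followed by 3n-1 j's, followed by 3n-1 e's, followed by n+1 E's (n = 1, 2, …).
For the next term, n = 4, so the run lengths are 9, 11, 11, 5.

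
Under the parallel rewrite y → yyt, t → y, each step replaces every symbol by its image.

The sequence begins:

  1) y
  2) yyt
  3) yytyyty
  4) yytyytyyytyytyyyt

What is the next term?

Rewriting the 17 symbols of yytyytyyytyytyyyt one by one yields yyt yyt y yyt yyt y yyt yyt yyt y yyt yyt y yyt yyt yyt y; concatenated:

yytyytyyytyytyyytyytyytyyytyytyyytyytyyty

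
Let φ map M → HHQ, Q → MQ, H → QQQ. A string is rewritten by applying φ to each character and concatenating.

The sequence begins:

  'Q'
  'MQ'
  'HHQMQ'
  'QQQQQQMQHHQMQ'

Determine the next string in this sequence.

Replace each of the 13 characters of QQQQQQMQHHQMQ in place — MQ MQ MQ MQ MQ MQ HHQ MQ QQQ QQQ MQ HHQ MQ — and concatenate.

MQMQMQMQMQMQHHQMQQQQQQQMQHHQMQ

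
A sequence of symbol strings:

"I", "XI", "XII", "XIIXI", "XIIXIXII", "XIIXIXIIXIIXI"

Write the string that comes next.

XIIXIXIIXIIXIXIIXIXII

From term 3 onward, concatenate the last term with the second-to-last: XI·I = XII, XII·XI = XIIXI, …
The next term joins XIIXIXIIXIIXI and XIIXIXII.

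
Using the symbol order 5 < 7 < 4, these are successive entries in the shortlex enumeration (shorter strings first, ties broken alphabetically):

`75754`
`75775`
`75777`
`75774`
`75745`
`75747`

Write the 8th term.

Stepping forward 2 times from 75747: 75747 → 75744, then the target.

75455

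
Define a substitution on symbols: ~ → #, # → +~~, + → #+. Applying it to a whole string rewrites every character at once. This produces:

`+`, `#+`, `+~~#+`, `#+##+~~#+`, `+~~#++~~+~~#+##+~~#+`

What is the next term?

φ(+~~#++~~+~~#+##+~~#+) expands symbol-by-symbol to #+ # # +~~ #+ #+ # # #+ # # +~~ #+ +~~ +~~ #+ # # +~~ #+; joining the 20 pieces gives the next term.

#+##+~~#+#+###+##+~~#++~~+~~#+##+~~#+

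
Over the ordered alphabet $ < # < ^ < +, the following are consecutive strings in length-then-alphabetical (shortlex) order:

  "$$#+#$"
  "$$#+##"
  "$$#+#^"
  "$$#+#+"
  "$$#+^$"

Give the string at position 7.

$$#+^^

Continuing the enumeration 2 steps past $$#+^$: $$#+^$ → $$#+^# → (answer).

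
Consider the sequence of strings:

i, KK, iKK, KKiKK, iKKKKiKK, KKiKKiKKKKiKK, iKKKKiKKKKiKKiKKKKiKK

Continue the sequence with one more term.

KKiKKiKKKKiKKiKKKKiKKKKiKKiKKKKiKK

From term 3 onward, concatenate the second-to-last term with the last: i·KK = iKK, KK·iKK = KKiKK, …
Continuing: KKiKKiKKKKiKK · iKKKKiKKKKiKKiKKKKiKK gives term 8.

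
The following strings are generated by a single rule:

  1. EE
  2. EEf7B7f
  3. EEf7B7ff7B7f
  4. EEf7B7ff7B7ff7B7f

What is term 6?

EEf7B7ff7B7ff7B7ff7B7ff7B7f

Each term is the previous one with f7B7f appended.
From EEf7B7ff7B7ff7B7f, 2 further steps: EEf7B7ff7B7ff7B7f → EEf7B7ff7B7ff7B7ff7B7f → (answer).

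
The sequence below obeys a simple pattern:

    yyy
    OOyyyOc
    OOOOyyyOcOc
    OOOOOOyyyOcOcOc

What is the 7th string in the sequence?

Every step adds OO to the front and Oc to the end of the previous string.
From OOOOOOyyyOcOcOc, 3 further steps: OOOOOOyyyOcOcOc → OOOOOOOOyyyOcOcOcOc → OOOOOOOOOOyyyOcOcOcOcOc → (answer).

OOOOOOOOOOOOyyyOcOcOcOcOcOc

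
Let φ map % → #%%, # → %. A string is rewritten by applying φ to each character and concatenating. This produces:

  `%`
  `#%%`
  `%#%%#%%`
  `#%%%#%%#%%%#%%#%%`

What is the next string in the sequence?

φ(#%%%#%%#%%%#%%#%%) expands symbol-by-symbol to % #%% #%% #%% % #%% #%% % #%% #%% #%% % #%% #%% % #%% #%%; joining the 17 pieces gives the next term.

%#%%#%%#%%%#%%#%%%#%%#%%#%%%#%%#%%%#%%#%%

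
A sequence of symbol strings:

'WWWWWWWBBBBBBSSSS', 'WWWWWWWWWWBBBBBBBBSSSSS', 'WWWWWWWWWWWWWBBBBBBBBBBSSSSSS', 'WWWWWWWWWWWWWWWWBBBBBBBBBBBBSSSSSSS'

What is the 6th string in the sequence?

Term n consists of 3n+1 W's, followed by 2n+2 B's, followed by n+2 S's, where the shown terms are n = 2, 3, 4, 5.
For term 6, n = 7, so the run lengths are 22, 16, 9.

WWWWWWWWWWWWWWWWWWWWWWBBBBBBBBBBBBBBBBSSSSSSSSS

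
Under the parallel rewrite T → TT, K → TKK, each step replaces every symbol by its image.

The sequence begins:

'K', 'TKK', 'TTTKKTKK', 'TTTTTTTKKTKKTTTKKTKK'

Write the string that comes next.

φ(TTTTTTTKKTKKTTTKKTKK) expands symbol-by-symbol to TT TT TT TT TT TT TT TKK TKK TT TKK TKK TT TT TT TKK TKK TT TKK TKK; joining the 20 pieces gives the next term.

TTTTTTTTTTTTTTTKKTKKTTTKKTKKTTTTTTTKKTKKTTTKKTKK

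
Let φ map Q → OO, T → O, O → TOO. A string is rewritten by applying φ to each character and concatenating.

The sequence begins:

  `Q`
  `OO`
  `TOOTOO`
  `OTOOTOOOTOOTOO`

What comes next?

Applying the rule to each of the 14 symbols of OTOOTOOOTOOTOO gives the pieces TOO O TOO TOO O TOO TOO TOO O TOO TOO O TOO TOO, which concatenate to the answer.

TOOOTOOTOOOTOOTOOTOOOTOOTOOOTOOTOO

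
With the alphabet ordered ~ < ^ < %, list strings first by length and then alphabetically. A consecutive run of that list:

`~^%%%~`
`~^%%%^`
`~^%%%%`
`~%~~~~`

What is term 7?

Advancing 3 positions from ~%~~~~ through ~%~~~~ → ~%~~~^ → ~%~~~% reaches term 7.

~%~~^~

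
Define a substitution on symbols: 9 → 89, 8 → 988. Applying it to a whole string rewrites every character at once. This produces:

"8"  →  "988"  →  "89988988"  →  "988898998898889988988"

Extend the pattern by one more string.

Replace each of the 21 characters of 988898998898889988988 in place — 89 988 988 988 89 988 89 89 988 988 89 988 988 988 89 89 988 988 89 988 988 — and concatenate.

8998898898889988898998898889988988988898998898889988988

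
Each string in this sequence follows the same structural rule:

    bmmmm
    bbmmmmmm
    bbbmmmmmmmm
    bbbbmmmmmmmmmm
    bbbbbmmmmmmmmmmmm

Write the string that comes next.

Reading off run lengths: b runs 1, 2, 3, 4, 5; m runs 4, 6, 8, 10, 12 — each is linear in n, where the shown terms are n = 2, 3, 4, 5, 6.
For the next term, n = 7, so the run lengths are 6, 14.

bbbbbbmmmmmmmmmmmmmm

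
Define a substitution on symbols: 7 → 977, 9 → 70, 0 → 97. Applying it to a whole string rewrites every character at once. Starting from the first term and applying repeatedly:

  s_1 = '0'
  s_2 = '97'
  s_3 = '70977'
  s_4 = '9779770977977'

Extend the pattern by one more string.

7097797770977977977097797770977977

Replace each of the 13 characters of 9779770977977 in place — 70 977 977 70 977 977 97 70 977 977 70 977 977 — and concatenate.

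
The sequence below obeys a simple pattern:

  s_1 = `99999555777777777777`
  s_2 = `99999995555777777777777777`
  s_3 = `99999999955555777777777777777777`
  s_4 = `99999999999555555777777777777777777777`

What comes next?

99999999999995555555777777777777777777777777

Each string has the form 9^{2n-1} 5^{n} 7^{3n+3}, where the shown terms are n = 3, 4, 5, 6.
At n = 7 the blocks have lengths 13, 7, 24.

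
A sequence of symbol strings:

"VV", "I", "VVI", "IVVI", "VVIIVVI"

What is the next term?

IVVIVVIIVVI

From term 3 onward, concatenate the second-to-last term with the last: VV·I = VVI, I·VVI = IVVI, …
Continuing: IVVI · VVIIVVI gives term 6.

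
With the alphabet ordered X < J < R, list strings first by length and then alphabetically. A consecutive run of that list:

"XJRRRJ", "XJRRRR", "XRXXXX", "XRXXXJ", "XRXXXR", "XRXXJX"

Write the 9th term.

Advancing 3 positions from XRXXJX through XRXXJX → XRXXJJ → XRXXJR reaches term 9.

XRXXRX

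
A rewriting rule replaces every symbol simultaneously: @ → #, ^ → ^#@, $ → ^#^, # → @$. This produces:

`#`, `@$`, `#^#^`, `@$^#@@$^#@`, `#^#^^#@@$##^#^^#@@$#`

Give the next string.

@$^#@@$^#@^#@@$##^#^@$@$^#@@$^#@^#@@$##^#^@$

φ(#^#^^#@@$##^#^^#@@$#) expands symbol-by-symbol to @$ ^#@ @$ ^#@ ^#@ @$ # # ^#^ @$ @$ ^#@ @$ ^#@ ^#@ @$ # # ^#^ @$; joining the 20 pieces gives the next term.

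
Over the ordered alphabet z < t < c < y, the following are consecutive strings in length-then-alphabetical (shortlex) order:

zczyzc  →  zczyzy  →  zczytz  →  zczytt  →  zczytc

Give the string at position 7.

Advancing 2 positions from zczytc through zczytc → zczyty reaches term 7.

zczycz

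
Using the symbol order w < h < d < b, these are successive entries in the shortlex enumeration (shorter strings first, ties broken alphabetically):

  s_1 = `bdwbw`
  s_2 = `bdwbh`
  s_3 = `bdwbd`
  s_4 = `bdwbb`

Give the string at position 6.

bdhwh

Advancing 2 positions from bdwbb through bdwbb → bdhww reaches term 6.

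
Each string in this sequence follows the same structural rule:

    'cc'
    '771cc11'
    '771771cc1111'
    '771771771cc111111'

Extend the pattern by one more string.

771771771771cc11111111

s(k+1) = 771·s(k)·11, so each term gains 771 as a prefix and 11 as a suffix.
So the next term is 771·771771771cc111111·11.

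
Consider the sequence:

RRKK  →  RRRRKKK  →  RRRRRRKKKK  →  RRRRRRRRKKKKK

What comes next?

Term n consists of 2n R's, followed by n+1 K's (n = 1, 2, …).
Setting n = 5 gives 10, 6 characters in each block.

RRRRRRRRRRKKKKKK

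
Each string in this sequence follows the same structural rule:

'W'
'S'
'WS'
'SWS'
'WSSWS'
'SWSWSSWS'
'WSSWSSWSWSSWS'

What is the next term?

SWSWSSWSWSSWSSWSWSSWS

Each term (from the third on) is the two preceding terms concatenated in order: term 3 = W·S = WS.
Continuing: SWSWSSWS · WSSWSSWSWSSWS gives term 8.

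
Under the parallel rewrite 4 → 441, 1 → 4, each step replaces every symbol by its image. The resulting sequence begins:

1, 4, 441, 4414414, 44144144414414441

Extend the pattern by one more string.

φ(44144144414414441) expands symbol-by-symbol to 441 441 4 441 441 4 441 441 441 4 441 441 4 441 441 441 4; joining the 17 pieces gives the next term.

44144144414414441441441444144144414414414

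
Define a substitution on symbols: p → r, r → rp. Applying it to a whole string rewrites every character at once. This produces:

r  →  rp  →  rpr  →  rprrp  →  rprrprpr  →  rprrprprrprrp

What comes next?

φ(rprrprprrprrp) expands symbol-by-symbol to rp r rp rp r rp r rp rp r rp rp r; joining the 13 pieces gives the next term.

rprrprprrprrprprrprpr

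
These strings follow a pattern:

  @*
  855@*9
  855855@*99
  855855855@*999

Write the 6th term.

855855855855855@*99999

Each term wraps the previous one in 855 on the left and 9 on the right.
From 855855855@*999, 2 further steps: 855855855@*999 → 855855855855@*9999 → (answer).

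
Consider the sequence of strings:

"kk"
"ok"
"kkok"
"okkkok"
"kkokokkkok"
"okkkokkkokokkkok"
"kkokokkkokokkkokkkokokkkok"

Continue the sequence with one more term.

okkkokkkokokkkokkkokokkkokokkkokkkokokkkok

From term 3 onward, concatenate the second-to-last term with the last: kk·ok = kkok, ok·kkok = okkkok, …
So term 8 is okkkokkkokokkkok·kkokokkkokokkkokkkokokkkok.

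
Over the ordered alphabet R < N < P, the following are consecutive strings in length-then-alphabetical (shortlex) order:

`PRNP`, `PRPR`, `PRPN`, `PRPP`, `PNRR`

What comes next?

PNRN

Find the rightmost character of PNRR below P, bump it to the next letter, and reset everything to its right to R.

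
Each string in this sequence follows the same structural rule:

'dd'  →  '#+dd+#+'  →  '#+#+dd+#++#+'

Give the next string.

s(k+1) = #+·s(k)·+#+, so each term gains #+ as a prefix and +#+ as a suffix.
One more step from #+#+dd+#++#+ gives the answer.

#+#+#+dd+#++#++#+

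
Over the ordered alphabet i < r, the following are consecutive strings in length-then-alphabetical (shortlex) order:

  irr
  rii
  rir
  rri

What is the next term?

rrr

Treat rri as a base-2 numeral over the given alphabet and add one, carrying through any trailing r's.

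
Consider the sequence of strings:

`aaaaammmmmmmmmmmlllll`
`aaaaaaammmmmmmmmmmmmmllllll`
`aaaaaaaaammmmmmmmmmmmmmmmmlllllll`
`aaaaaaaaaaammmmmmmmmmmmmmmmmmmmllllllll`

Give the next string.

Term n consists of 2n-1 a's, followed by 3n+2 m's, followed by n+2 l's, where the shown terms are n = 3, 4, 5, 6.
For the next term, n = 7, so the run lengths are 13, 23, 9.

aaaaaaaaaaaaammmmmmmmmmmmmmmmmmmmmmmlllllllll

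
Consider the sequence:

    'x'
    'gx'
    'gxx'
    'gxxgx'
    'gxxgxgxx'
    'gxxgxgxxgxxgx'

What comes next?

gxxgxgxxgxxgxgxxgxgxx

From term 3 onward, concatenate the last term with the second-to-last: gx·x = gxx, gxx·gx = gxxgx, …
The next term joins gxxgxgxxgxxgx and gxxgxgxx.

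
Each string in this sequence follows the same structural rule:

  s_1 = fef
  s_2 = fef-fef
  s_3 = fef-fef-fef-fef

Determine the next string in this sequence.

fef-fef-fef-fef-fef-fef-fef-fef

Every step duplicates the string with '-' between the halves.
One more doubling of fef-fef-fef-fef gives the answer.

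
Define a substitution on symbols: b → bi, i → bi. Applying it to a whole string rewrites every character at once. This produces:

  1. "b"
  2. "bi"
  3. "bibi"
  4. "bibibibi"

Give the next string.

Rewriting each symbol of bibibibi: b→bi, i→bi, b→bi, i→bi, b→bi, i→bi, b→bi, i→bi, which concatenates to bi bi bi bi bi bi bi bi.

bibibibibibibibi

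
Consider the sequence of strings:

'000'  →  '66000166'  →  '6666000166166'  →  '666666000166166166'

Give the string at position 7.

Every step adds 66 to the front and 166 to the end of the previous string.
From 666666000166166166, 3 further steps: 666666000166166166 → 66666666000166166166166 → 6666666666000166166166166166 → (answer).

666666666666000166166166166166166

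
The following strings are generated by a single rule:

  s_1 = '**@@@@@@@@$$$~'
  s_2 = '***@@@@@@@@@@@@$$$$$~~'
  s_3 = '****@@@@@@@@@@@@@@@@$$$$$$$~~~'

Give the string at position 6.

Each string has the form *^{n} @^{4n} $^{2n-1} ~^{n-1}, where the shown terms are n = 2, 3, 4.
For term 6, n = 7, so the run lengths are 7, 28, 13, 6.

*******@@@@@@@@@@@@@@@@@@@@@@@@@@@@$$$$$$$$$$$$$~~~~~~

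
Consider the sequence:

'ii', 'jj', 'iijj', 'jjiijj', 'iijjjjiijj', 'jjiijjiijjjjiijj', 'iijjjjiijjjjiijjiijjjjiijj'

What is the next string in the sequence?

From term 3 onward, concatenate the second-to-last term with the last: ii·jj = iijj, jj·iijj = jjiijj, …
So term 8 is jjiijjiijjjjiijj·iijjjjiijjjjiijjiijjjjiijj.

jjiijjiijjjjiijjiijjjjiijjjjiijjiijjjjiijj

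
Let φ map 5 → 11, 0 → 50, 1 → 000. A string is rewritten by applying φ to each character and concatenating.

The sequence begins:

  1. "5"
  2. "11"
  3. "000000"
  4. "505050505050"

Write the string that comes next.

Rewriting each symbol of 505050505050: 5→11, 0→50, 5→11, 0→50, 5→11, 0→50, 5→11, 0→50, 5→11, 0→50, 5→11, 0→50, which concatenates to 11 50 11 50 11 50 11 50 11 50 11 50.

115011501150115011501150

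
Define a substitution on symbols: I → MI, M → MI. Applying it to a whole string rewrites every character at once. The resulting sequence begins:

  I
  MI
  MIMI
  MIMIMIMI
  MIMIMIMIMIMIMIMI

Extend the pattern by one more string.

MIMIMIMIMIMIMIMIMIMIMIMIMIMIMIMI

Applying the rule to each of the 16 symbols of MIMIMIMIMIMIMIMI gives the pieces MI MI MI MI MI MI MI MI MI MI MI MI MI MI MI MI, which concatenate to the answer.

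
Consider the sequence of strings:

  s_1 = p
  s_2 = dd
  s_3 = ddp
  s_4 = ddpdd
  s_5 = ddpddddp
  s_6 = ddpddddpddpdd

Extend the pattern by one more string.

From term 3 onward, concatenate the last term with the second-to-last: dd·p = ddp, ddp·dd = ddpdd, …
The next term joins ddpddddpddpdd and ddpddddp.

ddpddddpddpddddpddddp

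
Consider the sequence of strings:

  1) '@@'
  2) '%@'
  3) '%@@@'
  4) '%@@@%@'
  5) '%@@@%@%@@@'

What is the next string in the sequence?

This is a Fibonacci-style word recurrence s(k) = s(k−1)·s(k−2): e.g. %@·@@ = %@@@.
So term 6 is %@@@%@%@@@·%@@@%@.

%@@@%@%@@@%@@@%@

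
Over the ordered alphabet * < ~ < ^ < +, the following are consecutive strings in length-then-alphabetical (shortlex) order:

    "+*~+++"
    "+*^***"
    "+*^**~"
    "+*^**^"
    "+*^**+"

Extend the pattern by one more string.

+*^*~*

The successor of +*^**+ increments the rightmost position that isn't already + and resets every position after it to *.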